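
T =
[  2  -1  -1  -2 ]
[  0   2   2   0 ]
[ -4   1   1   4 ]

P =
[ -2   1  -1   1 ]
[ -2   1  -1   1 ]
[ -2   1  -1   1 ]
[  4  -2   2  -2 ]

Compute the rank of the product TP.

First compute TP:
[[ -8,   4,  -4,   4],
 [ -8,   4,  -4,   4],
 [ 20, -10,  10, -10]]
Now row reduce the product.
R2 ← R2 − R1: [0, 0, 0, 0]
R3 ← R3 + (5/2)·R1: [0, 0, 0, 0]
1 nonzero row, so rank(TP) = 1.

1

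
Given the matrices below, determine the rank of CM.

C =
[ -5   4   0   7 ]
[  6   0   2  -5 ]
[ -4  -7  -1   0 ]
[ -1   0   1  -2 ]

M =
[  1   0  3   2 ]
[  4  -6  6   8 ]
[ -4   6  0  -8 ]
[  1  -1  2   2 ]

3

First compute CM:
[[ 18, -31,  23,  36],
 [ -7,  17,   8, -14],
 [-28,  36, -54, -56],
 [ -7,   8,  -7, -14]]
Now row reduce the product.
R2 ← R2 + (7/18)·R1: [0, 89/18, 305/18, 0]
R3 ← R3 + (14/9)·R1: [0, -110/9, -164/9, 0]
R4 ← R4 + (7/18)·R1: [0, -73/18, 35/18, 0]
R3 ← R3 + (220/89)·R2: [0, 0, 2106/89, 0]
R4 ← R4 + (73/89)·R2: [0, 0, 1410/89, 0]
R4 ← R4 − (235/351)·R3: [0, 0, 0, 0]
3 nonzero rows, so rank(CM) = 3.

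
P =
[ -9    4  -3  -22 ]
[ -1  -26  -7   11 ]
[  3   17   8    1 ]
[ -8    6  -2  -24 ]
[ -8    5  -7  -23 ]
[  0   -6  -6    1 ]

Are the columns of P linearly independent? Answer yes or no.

Row reduce P to echelon form.
R2 ← R2 − (1/9)·R1: [0, -238/9, -20/3, 121/9]
R3 ← R3 + (1/3)·R1: [0, 55/3, 7, -19/3]
R4 ← R4 − (8/9)·R1: [0, 22/9, 2/3, -40/9]
R5 ← R5 − (8/9)·R1: [0, 13/9, -13/3, -31/9]
R3 ← R3 + (165/238)·R2: [0, 0, 283/119, 711/238]
R4 ← R4 + (11/119)·R2: [0, 0, 6/119, -381/119]
R5 ← R5 + (13/238)·R2: [0, 0, -559/119, -645/238]
R6 ← R6 − (27/119)·R2: [0, 0, -534/119, -244/119]
R4 ← R4 − (6/283)·R3: [0, 0, 0, -924/283]
R5 ← R5 + (559/283)·R3: [0, 0, 0, 903/283]
R6 ← R6 + (534/283)·R3: [0, 0, 0, 1015/283]
R5 ← R5 + (43/44)·R4: [0, 0, 0, 0]
R6 ← R6 + (145/132)·R4: [0, 0, 0, 0]
4 pivots among 4 columns.
Every column is a pivot column, so the columns are linearly independent.

yes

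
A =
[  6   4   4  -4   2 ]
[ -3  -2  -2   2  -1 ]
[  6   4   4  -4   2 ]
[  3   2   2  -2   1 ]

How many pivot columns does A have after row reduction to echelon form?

1

Row reduce to echelon form.
R2 ← R2 + (1/2)·R1: [0, 0, 0, 0, 0]
R3 ← R3 − R1: [0, 0, 0, 0, 0]
R4 ← R4 − (1/2)·R1: [0, 0, 0, 0, 0]
Echelon form has 1 nonzero row, so rank(A) = 1.
Each nonzero row contributes one pivot column: 1 pivot columns.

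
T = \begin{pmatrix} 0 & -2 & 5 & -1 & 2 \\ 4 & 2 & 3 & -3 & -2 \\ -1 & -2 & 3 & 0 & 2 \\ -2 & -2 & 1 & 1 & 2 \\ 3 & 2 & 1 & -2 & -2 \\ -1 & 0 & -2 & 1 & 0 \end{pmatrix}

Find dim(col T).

Row reduce to echelon form.
Swap R1 ↔ R2
R3 ← R3 + (1/4)·R1: [0, -3/2, 15/4, -3/4, 3/2]
R4 ← R4 + (1/2)·R1: [0, -1, 5/2, -1/2, 1]
R5 ← R5 − (3/4)·R1: [0, 1/2, -5/4, 1/4, -1/2]
R6 ← R6 + (1/4)·R1: [0, 1/2, -5/4, 1/4, -1/2]
R3 ← R3 − (3/4)·R2: [0, 0, 0, 0, 0]
R4 ← R4 − (1/2)·R2: [0, 0, 0, 0, 0]
R5 ← R5 + (1/4)·R2: [0, 0, 0, 0, 0]
R6 ← R6 + (1/4)·R2: [0, 0, 0, 0, 0]
Echelon form has 2 nonzero rows, so rank(T) = 2.
The column space has dimension equal to the rank: 2.

2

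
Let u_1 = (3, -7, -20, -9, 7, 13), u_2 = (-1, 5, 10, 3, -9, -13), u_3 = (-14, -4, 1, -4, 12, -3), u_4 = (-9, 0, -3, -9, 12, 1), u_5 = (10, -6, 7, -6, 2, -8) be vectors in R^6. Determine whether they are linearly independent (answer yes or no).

yes

Form the matrix with these vectors as rows and row reduce.
R2 ← R2 + (1/3)·R1: [0, 8/3, 10/3, 0, -20/3, -26/3]
R3 ← R3 + (14/3)·R1: [0, -110/3, -277/3, -46, 134/3, 173/3]
R4 ← R4 + (3)·R1: [0, -21, -63, -36, 33, 40]
R5 ← R5 − (10/3)·R1: [0, 52/3, 221/3, 24, -64/3, -154/3]
R3 ← R3 + (55/4)·R2: [0, 0, -93/2, -46, -47, -123/2]
R4 ← R4 + (63/8)·R2: [0, 0, -147/4, -36, -39/2, -113/4]
R5 ← R5 − (13/2)·R2: [0, 0, 52, 24, 22, 5]
R4 ← R4 − (49/62)·R3: [0, 0, 0, 11/31, 547/31, 631/31]
R5 ← R5 + (104/93)·R3: [0, 0, 0, -2552/93, -2842/93, -1977/31]
R5 ← R5 + (232/3)·R4: [0, 0, 0, 0, 1334, 4531/3]
5 nonzero rows, so the 5 vectors span a space of dimension 5.
Since 5 = 5, the vectors are linearly independent.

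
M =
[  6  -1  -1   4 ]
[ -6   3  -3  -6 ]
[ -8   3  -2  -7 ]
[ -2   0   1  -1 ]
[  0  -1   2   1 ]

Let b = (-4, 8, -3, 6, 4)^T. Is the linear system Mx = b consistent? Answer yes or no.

Row reduce the augmented matrix [M | b].
R2 ← R2 + R1: [0, 2, -4, -2, 4]
R3 ← R3 + (4/3)·R1: [0, 5/3, -10/3, -5/3, -25/3]
R4 ← R4 + (1/3)·R1: [0, -1/3, 2/3, 1/3, 14/3]
R3 ← R3 − (5/6)·R2: [0, 0, 0, 0, -35/3]
R4 ← R4 + (1/6)·R2: [0, 0, 0, 0, 16/3]
R5 ← R5 + (1/2)·R2: [0, 0, 0, 0, 6]
R4 ← R4 + (16/35)·R3: [0, 0, 0, 0, 0]
R5 ← R5 + (18/35)·R3: [0, 0, 0, 0, 0]
The echelon form has 3 nonzero rows; the last pivot sits in the augmented column, so rank(M) = 2 but rank([M|b]) = 3.
Since the ranks differ, the system is inconsistent.

no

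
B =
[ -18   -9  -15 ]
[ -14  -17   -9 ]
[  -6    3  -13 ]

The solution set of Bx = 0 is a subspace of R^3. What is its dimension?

Row reduce to echelon form.
R2 ← R2 − (7/9)·R1: [0, -10, 8/3]
R3 ← R3 − (1/3)·R1: [0, 6, -8]
R3 ← R3 + (3/5)·R2: [0, 0, -32/5]
3 nonzero rows, so rank(B) = 3.
B has 3 columns; by rank–nullity, nullity = 3 − 3 = 0.

0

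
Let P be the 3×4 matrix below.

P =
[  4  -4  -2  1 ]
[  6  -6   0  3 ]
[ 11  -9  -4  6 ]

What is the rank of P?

3

Row reduce to echelon form.
R2 ← R2 − (3/2)·R1: [0, 0, 3, 3/2]
R3 ← R3 − (11/4)·R1: [0, 2, 3/2, 13/4]
Swap R2 ↔ R3
Echelon form has 3 nonzero rows, so rank(P) = 3.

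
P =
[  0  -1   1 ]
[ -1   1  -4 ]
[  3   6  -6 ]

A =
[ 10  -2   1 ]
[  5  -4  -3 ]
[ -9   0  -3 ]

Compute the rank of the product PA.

2

First compute PA:
[[-14,   4,   0],
 [ 31,  -2,   8],
 [114, -30,   3]]
Now row reduce the product.
R2 ← R2 + (31/14)·R1: [0, 48/7, 8]
R3 ← R3 + (57/7)·R1: [0, 18/7, 3]
R3 ← R3 − (3/8)·R2: [0, 0, 0]
2 nonzero rows, so rank(PA) = 2.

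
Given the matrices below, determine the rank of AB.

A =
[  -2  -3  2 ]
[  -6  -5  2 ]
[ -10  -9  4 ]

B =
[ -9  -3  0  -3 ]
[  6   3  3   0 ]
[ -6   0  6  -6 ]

First compute AB:
[[-12,  -3,   3,  -6],
 [ 12,   3,  -3,   6],
 [ 12,   3,  -3,   6]]
Now row reduce the product.
R2 ← R2 + R1: [0, 0, 0, 0]
R3 ← R3 + R1: [0, 0, 0, 0]
1 nonzero row, so rank(AB) = 1.

1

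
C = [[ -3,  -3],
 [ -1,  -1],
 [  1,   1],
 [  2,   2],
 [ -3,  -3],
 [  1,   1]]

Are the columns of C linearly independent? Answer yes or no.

no

Row reduce C to echelon form.
R2 ← R2 − (1/3)·R1: [0, 0]
R3 ← R3 + (1/3)·R1: [0, 0]
R4 ← R4 + (2/3)·R1: [0, 0]
R5 ← R5 − R1: [0, 0]
R6 ← R6 + (1/3)·R1: [0, 0]
1 pivot among 2 columns.
Only 1 < 2 pivot columns, so the columns are linearly dependent.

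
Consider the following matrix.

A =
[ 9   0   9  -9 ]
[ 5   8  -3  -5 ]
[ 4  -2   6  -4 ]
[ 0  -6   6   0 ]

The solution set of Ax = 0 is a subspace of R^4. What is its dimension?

2

Row reduce to echelon form.
R2 ← R2 − (5/9)·R1: [0, 8, -8, 0]
R3 ← R3 − (4/9)·R1: [0, -2, 2, 0]
R3 ← R3 + (1/4)·R2: [0, 0, 0, 0]
R4 ← R4 + (3/4)·R2: [0, 0, 0, 0]
2 nonzero rows, so rank(A) = 2.
A has 4 columns; by rank–nullity, nullity = 4 − 2 = 2.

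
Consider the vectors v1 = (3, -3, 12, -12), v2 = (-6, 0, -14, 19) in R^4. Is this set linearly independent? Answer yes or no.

Form the matrix with these vectors as rows and row reduce.
R2 ← R2 + (2)·R1: [0, -6, 10, -5]
2 nonzero rows, so the 2 vectors span a space of dimension 2.
Since 2 = 2, the vectors are linearly independent.

yes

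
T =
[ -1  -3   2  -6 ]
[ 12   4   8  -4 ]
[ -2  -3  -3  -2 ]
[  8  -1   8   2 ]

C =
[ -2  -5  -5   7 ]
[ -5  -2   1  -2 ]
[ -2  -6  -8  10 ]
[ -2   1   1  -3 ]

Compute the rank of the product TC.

First compute TC:
[[ 25,  -7, -20,  37],
 [-52, -120, -124, 168],
 [ 29,  32,  29, -32],
 [-31, -84, -103, 132]]
Now row reduce the product.
R2 ← R2 + (52/25)·R1: [0, -3364/25, -828/5, 6124/25]
R3 ← R3 − (29/25)·R1: [0, 1003/25, 261/5, -1873/25]
R4 ← R4 + (31/25)·R1: [0, -2317/25, -639/5, 4447/25]
R3 ← R3 + (1003/3364)·R2: [0, 0, 2376/841, -1584/841]
R4 ← R4 − (2317/3364)·R2: [0, 0, -11556/841, 7704/841]
R4 ← R4 + (107/22)·R3: [0, 0, 0, 0]
3 nonzero rows, so rank(TC) = 3.

3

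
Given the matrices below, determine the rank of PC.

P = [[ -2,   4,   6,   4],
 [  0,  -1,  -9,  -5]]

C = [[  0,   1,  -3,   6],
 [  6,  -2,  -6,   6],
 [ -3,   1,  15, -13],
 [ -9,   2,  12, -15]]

2

First compute PC:
[[-30,   4, 120, -126],
 [ 66, -17, -189, 186]]
Now row reduce the product.
R2 ← R2 + (11/5)·R1: [0, -41/5, 75, -456/5]
2 nonzero rows, so rank(PC) = 2.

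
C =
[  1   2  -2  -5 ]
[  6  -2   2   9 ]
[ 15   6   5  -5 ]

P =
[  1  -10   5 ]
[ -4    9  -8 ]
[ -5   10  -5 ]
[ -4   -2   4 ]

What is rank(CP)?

First compute CP:
[[ 23,  -2, -21],
 [-32, -76,  72],
 [-14, -36, -18]]
Now row reduce the product.
R2 ← R2 + (32/23)·R1: [0, -1812/23, 984/23]
R3 ← R3 + (14/23)·R1: [0, -856/23, -708/23]
R3 ← R3 − (214/453)·R2: [0, 0, -7700/151]
3 nonzero rows, so rank(CP) = 3.

3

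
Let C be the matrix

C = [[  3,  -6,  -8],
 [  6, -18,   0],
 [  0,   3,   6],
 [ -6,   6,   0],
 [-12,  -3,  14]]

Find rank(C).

Row reduce to echelon form.
R2 ← R2 − (2)·R1: [0, -6, 16]
R4 ← R4 + (2)·R1: [0, -6, -16]
R5 ← R5 + (4)·R1: [0, -27, -18]
R3 ← R3 + (1/2)·R2: [0, 0, 14]
R4 ← R4 − R2: [0, 0, -32]
R5 ← R5 − (9/2)·R2: [0, 0, -90]
R4 ← R4 + (16/7)·R3: [0, 0, 0]
R5 ← R5 + (45/7)·R3: [0, 0, 0]
Echelon form has 3 nonzero rows, so rank(C) = 3.

3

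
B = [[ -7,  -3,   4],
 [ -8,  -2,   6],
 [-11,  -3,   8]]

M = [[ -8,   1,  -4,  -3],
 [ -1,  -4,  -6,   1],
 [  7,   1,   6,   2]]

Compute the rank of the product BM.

First compute BM:
[[ 87,   9,  70,  26],
 [108,   6,  80,  34],
 [147,   9, 110,  46]]
Now row reduce the product.
R2 ← R2 − (36/29)·R1: [0, -150/29, -200/29, 50/29]
R3 ← R3 − (49/29)·R1: [0, -180/29, -240/29, 60/29]
R3 ← R3 − (6/5)·R2: [0, 0, 0, 0]
2 nonzero rows, so rank(BM) = 2.

2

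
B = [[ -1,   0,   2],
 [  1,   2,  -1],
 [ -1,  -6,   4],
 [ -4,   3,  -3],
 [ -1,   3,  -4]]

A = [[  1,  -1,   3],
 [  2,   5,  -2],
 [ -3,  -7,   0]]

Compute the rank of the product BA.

3

First compute BA:
[[ -7, -13,  -3],
 [  8,  16,  -1],
 [-25, -57,   9],
 [ 11,  40, -18],
 [ 17,  44,  -9]]
Now row reduce the product.
R2 ← R2 + (8/7)·R1: [0, 8/7, -31/7]
R3 ← R3 − (25/7)·R1: [0, -74/7, 138/7]
R4 ← R4 + (11/7)·R1: [0, 137/7, -159/7]
R5 ← R5 + (17/7)·R1: [0, 87/7, -114/7]
R3 ← R3 + (37/4)·R2: [0, 0, -85/4]
R4 ← R4 − (137/8)·R2: [0, 0, 425/8]
R5 ← R5 − (87/8)·R2: [0, 0, 255/8]
R4 ← R4 + (5/2)·R3: [0, 0, 0]
R5 ← R5 + (3/2)·R3: [0, 0, 0]
3 nonzero rows, so rank(BA) = 3.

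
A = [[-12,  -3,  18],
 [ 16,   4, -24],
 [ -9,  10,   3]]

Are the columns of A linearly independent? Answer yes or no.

no

Row reduce A to echelon form.
R2 ← R2 + (4/3)·R1: [0, 0, 0]
R3 ← R3 − (3/4)·R1: [0, 49/4, -21/2]
Swap R2 ↔ R3
2 pivots among 3 columns.
Only 2 < 3 pivot columns, so the columns are linearly dependent.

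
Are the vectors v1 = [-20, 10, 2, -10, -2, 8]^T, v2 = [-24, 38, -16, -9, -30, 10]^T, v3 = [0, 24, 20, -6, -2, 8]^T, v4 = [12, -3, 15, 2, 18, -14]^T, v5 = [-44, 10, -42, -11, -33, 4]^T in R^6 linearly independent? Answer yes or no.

yes

Form the matrix with these vectors as rows and row reduce.
R2 ← R2 − (6/5)·R1: [0, 26, -92/5, 3, -138/5, 2/5]
R4 ← R4 + (3/5)·R1: [0, 3, 81/5, -4, 84/5, -46/5]
R5 ← R5 − (11/5)·R1: [0, -12, -232/5, 11, -143/5, -68/5]
R3 ← R3 − (12/13)·R2: [0, 0, 2404/65, -114/13, 1526/65, 496/65]
R4 ← R4 − (3/26)·R2: [0, 0, 1191/65, -113/26, 1299/65, -601/65]
R5 ← R5 + (6/13)·R2: [0, 0, -3568/65, 161/13, -2687/65, -872/65]
R4 ← R4 − (1191/2404)·R3: [0, 0, 0, -1/601, 10041/1202, -7829/601]
R5 ← R5 + (892/601)·R3: [0, 0, 0, -379/601, -3903/601, -1256/601]
R5 ← R5 − (379)·R4: [0, 0, 0, 0, -6345/2, 4935]
5 nonzero rows, so the 5 vectors span a space of dimension 5.
Since 5 = 5, the vectors are linearly independent.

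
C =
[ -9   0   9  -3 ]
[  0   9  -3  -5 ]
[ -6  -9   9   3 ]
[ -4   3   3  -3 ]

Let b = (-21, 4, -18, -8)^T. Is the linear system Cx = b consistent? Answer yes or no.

Row reduce the augmented matrix [C | b].
R3 ← R3 − (2/3)·R1: [0, -9, 3, 5, -4]
R4 ← R4 − (4/9)·R1: [0, 3, -1, -5/3, 4/3]
R3 ← R3 + R2: [0, 0, 0, 0, 0]
R4 ← R4 − (1/3)·R2: [0, 0, 0, 0, 0]
The echelon form has 2 nonzero rows, and every pivot lies in the first 4 columns, so rank(C) = rank([C|b]) = 2.
The system is consistent.

yes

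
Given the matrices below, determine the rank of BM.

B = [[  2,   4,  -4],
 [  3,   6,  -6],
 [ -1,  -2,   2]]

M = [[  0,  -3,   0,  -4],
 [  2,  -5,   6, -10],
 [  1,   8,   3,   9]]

1

First compute BM:
[[  4, -58,  12, -84],
 [  6, -87,  18, -126],
 [ -2,  29,  -6,  42]]
Now row reduce the product.
R2 ← R2 − (3/2)·R1: [0, 0, 0, 0]
R3 ← R3 + (1/2)·R1: [0, 0, 0, 0]
1 nonzero row, so rank(BM) = 1.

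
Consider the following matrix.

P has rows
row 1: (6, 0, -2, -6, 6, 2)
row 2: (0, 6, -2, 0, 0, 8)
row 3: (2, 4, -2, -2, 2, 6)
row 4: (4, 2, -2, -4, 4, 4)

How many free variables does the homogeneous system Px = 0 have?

4

Row reduce to echelon form.
R3 ← R3 − (1/3)·R1: [0, 4, -4/3, 0, 0, 16/3]
R4 ← R4 − (2/3)·R1: [0, 2, -2/3, 0, 0, 8/3]
R3 ← R3 − (2/3)·R2: [0, 0, 0, 0, 0, 0]
R4 ← R4 − (1/3)·R2: [0, 0, 0, 0, 0, 0]
2 nonzero rows, so rank(P) = 2.
P has 6 columns; by rank–nullity, nullity = 6 − 2 = 4.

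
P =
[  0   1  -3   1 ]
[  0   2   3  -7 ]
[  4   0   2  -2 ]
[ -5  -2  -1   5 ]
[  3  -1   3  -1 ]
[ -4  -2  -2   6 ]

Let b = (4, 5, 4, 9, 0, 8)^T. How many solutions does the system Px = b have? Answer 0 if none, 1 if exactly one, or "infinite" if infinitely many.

Row reduce the augmented matrix [P | b].
Swap R1 ↔ R3
R4 ← R4 + (5/4)·R1: [0, -2, 3/2, 5/2, 14]
R5 ← R5 − (3/4)·R1: [0, -1, 3/2, 1/2, -3]
R6 ← R6 + R1: [0, -2, 0, 4, 12]
R3 ← R3 − (1/2)·R2: [0, 0, -9/2, 9/2, 3/2]
R4 ← R4 + R2: [0, 0, 9/2, -9/2, 19]
R5 ← R5 + (1/2)·R2: [0, 0, 3, -3, -1/2]
R6 ← R6 + R2: [0, 0, 3, -3, 17]
R4 ← R4 + R3: [0, 0, 0, 0, 41/2]
R5 ← R5 + (2/3)·R3: [0, 0, 0, 0, 1/2]
R6 ← R6 + (2/3)·R3: [0, 0, 0, 0, 18]
R5 ← R5 − (1/41)·R4: [0, 0, 0, 0, 0]
R6 ← R6 − (36/41)·R4: [0, 0, 0, 0, 0]
The echelon form has 4 nonzero rows; the last pivot sits in the augmented column, so rank(P) = 3 but rank([P|b]) = 4.
Since the ranks differ, the system is inconsistent.
It has no solutions.

0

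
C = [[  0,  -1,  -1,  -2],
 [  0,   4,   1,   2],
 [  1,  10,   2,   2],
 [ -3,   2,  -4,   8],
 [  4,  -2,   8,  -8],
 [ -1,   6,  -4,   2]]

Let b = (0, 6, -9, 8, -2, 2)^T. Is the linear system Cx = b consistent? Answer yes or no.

no

Row reduce the augmented matrix [C | b].
Swap R1 ↔ R3
R4 ← R4 + (3)·R1: [0, 32, 2, 14, -19]
R5 ← R5 − (4)·R1: [0, -42, 0, -16, 34]
R6 ← R6 + R1: [0, 16, -2, 4, -7]
R3 ← R3 + (1/4)·R2: [0, 0, -3/4, -3/2, 3/2]
R4 ← R4 − (8)·R2: [0, 0, -6, -2, -67]
R5 ← R5 + (21/2)·R2: [0, 0, 21/2, 5, 97]
R6 ← R6 − (4)·R2: [0, 0, -6, -4, -31]
R4 ← R4 − (8)·R3: [0, 0, 0, 10, -79]
R5 ← R5 + (14)·R3: [0, 0, 0, -16, 118]
R6 ← R6 − (8)·R3: [0, 0, 0, 8, -43]
R5 ← R5 + (8/5)·R4: [0, 0, 0, 0, -42/5]
R6 ← R6 − (4/5)·R4: [0, 0, 0, 0, 101/5]
R6 ← R6 + (101/42)·R5: [0, 0, 0, 0, 0]
The echelon form has 5 nonzero rows; the last pivot sits in the augmented column, so rank(C) = 4 but rank([C|b]) = 5.
Since the ranks differ, the system is inconsistent.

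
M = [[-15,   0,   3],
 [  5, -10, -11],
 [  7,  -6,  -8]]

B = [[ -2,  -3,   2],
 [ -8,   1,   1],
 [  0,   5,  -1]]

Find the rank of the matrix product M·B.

3

First compute MB:
[[ 30,  60, -33],
 [ 70, -80,  11],
 [ 34, -67,  16]]
Now row reduce the product.
R2 ← R2 − (7/3)·R1: [0, -220, 88]
R3 ← R3 − (17/15)·R1: [0, -135, 267/5]
R3 ← R3 − (27/44)·R2: [0, 0, -3/5]
3 nonzero rows, so rank(MB) = 3.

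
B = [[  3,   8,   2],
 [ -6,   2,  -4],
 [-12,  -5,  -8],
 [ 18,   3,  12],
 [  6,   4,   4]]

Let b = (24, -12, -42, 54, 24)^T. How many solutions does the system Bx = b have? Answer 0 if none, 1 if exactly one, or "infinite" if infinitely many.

Row reduce the augmented matrix [B | b].
R2 ← R2 + (2)·R1: [0, 18, 0, 36]
R3 ← R3 + (4)·R1: [0, 27, 0, 54]
R4 ← R4 − (6)·R1: [0, -45, 0, -90]
R5 ← R5 − (2)·R1: [0, -12, 0, -24]
R3 ← R3 − (3/2)·R2: [0, 0, 0, 0]
R4 ← R4 + (5/2)·R2: [0, 0, 0, 0]
R5 ← R5 + (2/3)·R2: [0, 0, 0, 0]
The echelon form has 2 nonzero rows, and every pivot lies in the first 3 columns, so rank(B) = rank([B|b]) = 2.
The system is consistent.
rank = 2 < 3 unknowns, so there are infinitely many solutions.

infinite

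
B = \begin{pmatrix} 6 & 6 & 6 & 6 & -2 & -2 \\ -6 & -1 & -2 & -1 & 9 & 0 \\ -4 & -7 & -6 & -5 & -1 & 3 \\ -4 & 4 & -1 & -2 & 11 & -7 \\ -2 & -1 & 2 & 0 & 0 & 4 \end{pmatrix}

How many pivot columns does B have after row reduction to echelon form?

5

Row reduce to echelon form.
R2 ← R2 + R1: [0, 5, 4, 5, 7, -2]
R3 ← R3 + (2/3)·R1: [0, -3, -2, -1, -7/3, 5/3]
R4 ← R4 + (2/3)·R1: [0, 8, 3, 2, 29/3, -25/3]
R5 ← R5 + (1/3)·R1: [0, 1, 4, 2, -2/3, 10/3]
R3 ← R3 + (3/5)·R2: [0, 0, 2/5, 2, 28/15, 7/15]
R4 ← R4 − (8/5)·R2: [0, 0, -17/5, -6, -23/15, -77/15]
R5 ← R5 − (1/5)·R2: [0, 0, 16/5, 1, -31/15, 56/15]
R4 ← R4 + (17/2)·R3: [0, 0, 0, 11, 43/3, -7/6]
R5 ← R5 − (8)·R3: [0, 0, 0, -15, -17, 0]
R5 ← R5 + (15/11)·R4: [0, 0, 0, 0, 28/11, -35/22]
Echelon form has 5 nonzero rows, so rank(B) = 5.
Each nonzero row contributes one pivot column: 5 pivot columns.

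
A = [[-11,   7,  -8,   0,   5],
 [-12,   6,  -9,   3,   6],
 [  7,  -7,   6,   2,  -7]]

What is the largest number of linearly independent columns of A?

3

Row reduce to echelon form.
R2 ← R2 − (12/11)·R1: [0, -18/11, -3/11, 3, 6/11]
R3 ← R3 + (7/11)·R1: [0, -28/11, 10/11, 2, -42/11]
R3 ← R3 − (14/9)·R2: [0, 0, 4/3, -8/3, -14/3]
Echelon form has 3 nonzero rows, so rank(A) = 3.
The rank gives the maximum number of linearly independent columns: 3.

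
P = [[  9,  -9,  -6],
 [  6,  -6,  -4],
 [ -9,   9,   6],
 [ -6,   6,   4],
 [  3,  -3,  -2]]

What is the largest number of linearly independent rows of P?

Row reduce to echelon form.
R2 ← R2 − (2/3)·R1: [0, 0, 0]
R3 ← R3 + R1: [0, 0, 0]
R4 ← R4 + (2/3)·R1: [0, 0, 0]
R5 ← R5 − (1/3)·R1: [0, 0, 0]
Echelon form has 1 nonzero row, so rank(P) = 1.
The rank gives the maximum number of linearly independent rows: 1.

1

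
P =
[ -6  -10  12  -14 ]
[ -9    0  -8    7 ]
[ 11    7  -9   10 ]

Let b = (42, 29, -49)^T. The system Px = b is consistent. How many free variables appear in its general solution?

Row reduce the augmented matrix [P | b].
R2 ← R2 − (3/2)·R1: [0, 15, -26, 28, -34]
R3 ← R3 + (11/6)·R1: [0, -34/3, 13, -47/3, 28]
R3 ← R3 + (34/45)·R2: [0, 0, -299/45, 247/45, 104/45]
The echelon form has 3 nonzero rows, and every pivot lies in the first 4 columns, so rank(P) = rank([P|b]) = 3.
The system is consistent.
Free variables = (unknowns) − (rank) = 4 − 3 = 1.

1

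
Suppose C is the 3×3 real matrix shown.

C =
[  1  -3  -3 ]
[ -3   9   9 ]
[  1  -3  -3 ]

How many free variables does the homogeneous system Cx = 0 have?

Row reduce to echelon form.
R2 ← R2 + (3)·R1: [0, 0, 0]
R3 ← R3 − R1: [0, 0, 0]
1 nonzero row, so rank(C) = 1.
C has 3 columns; by rank–nullity, nullity = 3 − 1 = 2.

2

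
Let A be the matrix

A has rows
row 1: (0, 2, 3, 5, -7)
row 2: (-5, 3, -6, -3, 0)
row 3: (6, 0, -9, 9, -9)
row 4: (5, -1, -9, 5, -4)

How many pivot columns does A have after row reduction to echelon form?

Row reduce to echelon form.
Swap R1 ↔ R2
R3 ← R3 + (6/5)·R1: [0, 18/5, -81/5, 27/5, -9]
R4 ← R4 + R1: [0, 2, -15, 2, -4]
R3 ← R3 − (9/5)·R2: [0, 0, -108/5, -18/5, 18/5]
R4 ← R4 − R2: [0, 0, -18, -3, 3]
R4 ← R4 − (5/6)·R3: [0, 0, 0, 0, 0]
Echelon form has 3 nonzero rows, so rank(A) = 3.
Each nonzero row contributes one pivot column: 3 pivot columns.

3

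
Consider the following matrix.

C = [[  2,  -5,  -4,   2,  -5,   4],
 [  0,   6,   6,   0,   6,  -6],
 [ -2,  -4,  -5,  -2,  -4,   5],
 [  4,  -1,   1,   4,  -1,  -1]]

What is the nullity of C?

Row reduce to echelon form.
R3 ← R3 + R1: [0, -9, -9, 0, -9, 9]
R4 ← R4 − (2)·R1: [0, 9, 9, 0, 9, -9]
R3 ← R3 + (3/2)·R2: [0, 0, 0, 0, 0, 0]
R4 ← R4 − (3/2)·R2: [0, 0, 0, 0, 0, 0]
2 nonzero rows, so rank(C) = 2.
C has 6 columns; by rank–nullity, nullity = 6 − 2 = 4.

4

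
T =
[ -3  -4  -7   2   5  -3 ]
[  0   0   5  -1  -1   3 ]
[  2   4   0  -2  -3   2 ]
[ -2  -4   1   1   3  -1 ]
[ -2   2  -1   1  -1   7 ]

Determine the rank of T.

4

Row reduce to echelon form.
R3 ← R3 + (2/3)·R1: [0, 4/3, -14/3, -2/3, 1/3, 0]
R4 ← R4 − (2/3)·R1: [0, -4/3, 17/3, -1/3, -1/3, 1]
R5 ← R5 − (2/3)·R1: [0, 14/3, 11/3, -1/3, -13/3, 9]
Swap R2 ↔ R3
R4 ← R4 + R2: [0, 0, 1, -1, 0, 1]
R5 ← R5 − (7/2)·R2: [0, 0, 20, 2, -11/2, 9]
R4 ← R4 − (1/5)·R3: [0, 0, 0, -4/5, 1/5, 2/5]
R5 ← R5 − (4)·R3: [0, 0, 0, 6, -3/2, -3]
R5 ← R5 + (15/2)·R4: [0, 0, 0, 0, 0, 0]
Echelon form has 4 nonzero rows, so rank(T) = 4.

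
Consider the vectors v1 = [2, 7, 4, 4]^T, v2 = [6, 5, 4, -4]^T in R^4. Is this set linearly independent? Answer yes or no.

yes

Form the matrix with these vectors as rows and row reduce.
R2 ← R2 − (3)·R1: [0, -16, -8, -16]
2 nonzero rows, so the 2 vectors span a space of dimension 2.
Since 2 = 2, the vectors are linearly independent.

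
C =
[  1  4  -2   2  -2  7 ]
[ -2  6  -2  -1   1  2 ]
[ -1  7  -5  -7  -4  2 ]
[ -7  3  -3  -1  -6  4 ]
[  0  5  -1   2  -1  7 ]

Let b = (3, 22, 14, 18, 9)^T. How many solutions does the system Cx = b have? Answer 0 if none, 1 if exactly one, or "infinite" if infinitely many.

Row reduce the augmented matrix [C | b].
R2 ← R2 + (2)·R1: [0, 14, -6, 3, -3, 16, 28]
R3 ← R3 + R1: [0, 11, -7, -5, -6, 9, 17]
R4 ← R4 + (7)·R1: [0, 31, -17, 13, -20, 53, 39]
R3 ← R3 − (11/14)·R2: [0, 0, -16/7, -103/14, -51/14, -25/7, -5]
R4 ← R4 − (31/14)·R2: [0, 0, -26/7, 89/14, -187/14, 123/7, -23]
R5 ← R5 − (5/14)·R2: [0, 0, 8/7, 13/14, 1/14, 9/7, -1]
R4 ← R4 − (13/8)·R3: [0, 0, 0, 293/16, -119/16, 187/8, -119/8]
R5 ← R5 + (1/2)·R3: [0, 0, 0, -11/4, -7/4, -1/2, -7/2]
R5 ← R5 + (44/293)·R4: [0, 0, 0, 0, -840/293, 882/293, -1680/293]
The echelon form has 5 nonzero rows, and every pivot lies in the first 6 columns, so rank(C) = rank([C|b]) = 5.
The system is consistent.
rank = 5 < 6 unknowns, so there are infinitely many solutions.

infinite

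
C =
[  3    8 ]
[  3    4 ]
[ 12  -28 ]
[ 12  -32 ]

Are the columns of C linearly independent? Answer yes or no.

Row reduce C to echelon form.
R2 ← R2 − R1: [0, -4]
R3 ← R3 − (4)·R1: [0, -60]
R4 ← R4 − (4)·R1: [0, -64]
R3 ← R3 − (15)·R2: [0, 0]
R4 ← R4 − (16)·R2: [0, 0]
2 pivots among 2 columns.
Every column is a pivot column, so the columns are linearly independent.

yes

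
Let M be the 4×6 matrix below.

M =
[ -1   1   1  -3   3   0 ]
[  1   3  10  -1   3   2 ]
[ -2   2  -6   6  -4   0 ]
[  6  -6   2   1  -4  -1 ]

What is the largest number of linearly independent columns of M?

4

Row reduce to echelon form.
R2 ← R2 + R1: [0, 4, 11, -4, 6, 2]
R3 ← R3 − (2)·R1: [0, 0, -8, 12, -10, 0]
R4 ← R4 + (6)·R1: [0, 0, 8, -17, 14, -1]
R4 ← R4 + R3: [0, 0, 0, -5, 4, -1]
Echelon form has 4 nonzero rows, so rank(M) = 4.
The rank gives the maximum number of linearly independent columns: 4.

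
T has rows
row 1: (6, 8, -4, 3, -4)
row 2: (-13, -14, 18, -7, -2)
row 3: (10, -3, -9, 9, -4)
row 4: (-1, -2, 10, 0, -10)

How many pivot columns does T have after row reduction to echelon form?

Row reduce to echelon form.
R2 ← R2 + (13/6)·R1: [0, 10/3, 28/3, -1/2, -32/3]
R3 ← R3 − (5/3)·R1: [0, -49/3, -7/3, 4, 8/3]
R4 ← R4 + (1/6)·R1: [0, -2/3, 28/3, 1/2, -32/3]
R3 ← R3 + (49/10)·R2: [0, 0, 217/5, 31/20, -248/5]
R4 ← R4 + (1/5)·R2: [0, 0, 56/5, 2/5, -64/5]
R4 ← R4 − (8/31)·R3: [0, 0, 0, 0, 0]
Echelon form has 3 nonzero rows, so rank(T) = 3.
Each nonzero row contributes one pivot column: 3 pivot columns.

3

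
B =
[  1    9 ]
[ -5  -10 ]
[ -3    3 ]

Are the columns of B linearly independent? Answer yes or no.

Row reduce B to echelon form.
R2 ← R2 + (5)·R1: [0, 35]
R3 ← R3 + (3)·R1: [0, 30]
R3 ← R3 − (6/7)·R2: [0, 0]
2 pivots among 2 columns.
Every column is a pivot column, so the columns are linearly independent.

yes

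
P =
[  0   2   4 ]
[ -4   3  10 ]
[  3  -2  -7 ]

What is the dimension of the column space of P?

2

Row reduce to echelon form.
Swap R1 ↔ R2
R3 ← R3 + (3/4)·R1: [0, 1/4, 1/2]
R3 ← R3 − (1/8)·R2: [0, 0, 0]
Echelon form has 2 nonzero rows, so rank(P) = 2.
The column space has dimension equal to the rank: 2.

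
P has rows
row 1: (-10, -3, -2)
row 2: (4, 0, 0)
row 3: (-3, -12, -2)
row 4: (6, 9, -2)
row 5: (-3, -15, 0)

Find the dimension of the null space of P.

0

Row reduce to echelon form.
R2 ← R2 + (2/5)·R1: [0, -6/5, -4/5]
R3 ← R3 − (3/10)·R1: [0, -111/10, -7/5]
R4 ← R4 + (3/5)·R1: [0, 36/5, -16/5]
R5 ← R5 − (3/10)·R1: [0, -141/10, 3/5]
R3 ← R3 − (37/4)·R2: [0, 0, 6]
R4 ← R4 + (6)·R2: [0, 0, -8]
R5 ← R5 − (47/4)·R2: [0, 0, 10]
R4 ← R4 + (4/3)·R3: [0, 0, 0]
R5 ← R5 − (5/3)·R3: [0, 0, 0]
3 nonzero rows, so rank(P) = 3.
P has 3 columns; by rank–nullity, nullity = 3 − 3 = 0.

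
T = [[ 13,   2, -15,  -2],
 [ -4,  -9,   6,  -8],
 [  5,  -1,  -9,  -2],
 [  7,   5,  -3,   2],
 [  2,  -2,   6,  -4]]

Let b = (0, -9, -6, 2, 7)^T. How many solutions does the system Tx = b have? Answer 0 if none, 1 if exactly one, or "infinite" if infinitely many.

0

Row reduce the augmented matrix [T | b].
R2 ← R2 + (4/13)·R1: [0, -109/13, 18/13, -112/13, -9]
R3 ← R3 − (5/13)·R1: [0, -23/13, -42/13, -16/13, -6]
R4 ← R4 − (7/13)·R1: [0, 51/13, 66/13, 40/13, 2]
R5 ← R5 − (2/13)·R1: [0, -30/13, 108/13, -48/13, 7]
R3 ← R3 − (23/109)·R2: [0, 0, -384/109, 64/109, -447/109]
R4 ← R4 + (51/109)·R2: [0, 0, 624/109, -104/109, -241/109]
R5 ← R5 − (30/109)·R2: [0, 0, 864/109, -144/109, 1033/109]
R4 ← R4 + (13/8)·R3: [0, 0, 0, 0, -71/8]
R5 ← R5 + (9/4)·R3: [0, 0, 0, 0, 1/4]
R5 ← R5 + (2/71)·R4: [0, 0, 0, 0, 0]
The echelon form has 4 nonzero rows; the last pivot sits in the augmented column, so rank(T) = 3 but rank([T|b]) = 4.
Since the ranks differ, the system is inconsistent.
It has no solutions.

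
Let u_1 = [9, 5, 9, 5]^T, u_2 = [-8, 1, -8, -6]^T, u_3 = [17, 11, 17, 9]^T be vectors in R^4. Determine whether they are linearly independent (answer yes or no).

no

Form the matrix with these vectors as rows and row reduce.
R2 ← R2 + (8/9)·R1: [0, 49/9, 0, -14/9]
R3 ← R3 − (17/9)·R1: [0, 14/9, 0, -4/9]
R3 ← R3 − (2/7)·R2: [0, 0, 0, 0]
2 nonzero rows, so the 3 vectors span a space of dimension 2.
Since 2 < 3, the vectors are linearly dependent.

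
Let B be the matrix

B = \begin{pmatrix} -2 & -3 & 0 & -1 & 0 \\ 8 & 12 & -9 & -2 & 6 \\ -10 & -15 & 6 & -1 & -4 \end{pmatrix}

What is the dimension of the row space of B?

Row reduce to echelon form.
R2 ← R2 + (4)·R1: [0, 0, -9, -6, 6]
R3 ← R3 − (5)·R1: [0, 0, 6, 4, -4]
R3 ← R3 + (2/3)·R2: [0, 0, 0, 0, 0]
Echelon form has 2 nonzero rows, so rank(B) = 2.
The row space has dimension equal to the rank: 2.

2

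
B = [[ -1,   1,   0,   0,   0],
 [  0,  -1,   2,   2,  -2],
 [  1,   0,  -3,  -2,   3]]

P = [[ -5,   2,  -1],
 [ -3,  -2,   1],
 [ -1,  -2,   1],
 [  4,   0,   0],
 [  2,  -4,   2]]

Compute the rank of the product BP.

2

First compute BP:
[[  2,  -4,   2],
 [  5,   6,  -3],
 [ -4,  -4,   2]]
Now row reduce the product.
R2 ← R2 − (5/2)·R1: [0, 16, -8]
R3 ← R3 + (2)·R1: [0, -12, 6]
R3 ← R3 + (3/4)·R2: [0, 0, 0]
2 nonzero rows, so rank(BP) = 2.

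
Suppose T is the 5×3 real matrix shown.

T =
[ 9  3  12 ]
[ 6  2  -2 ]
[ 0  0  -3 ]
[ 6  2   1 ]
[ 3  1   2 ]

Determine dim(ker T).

Row reduce to echelon form.
R2 ← R2 − (2/3)·R1: [0, 0, -10]
R4 ← R4 − (2/3)·R1: [0, 0, -7]
R5 ← R5 − (1/3)·R1: [0, 0, -2]
R3 ← R3 − (3/10)·R2: [0, 0, 0]
R4 ← R4 − (7/10)·R2: [0, 0, 0]
R5 ← R5 − (1/5)·R2: [0, 0, 0]
2 nonzero rows, so rank(T) = 2.
T has 3 columns; by rank–nullity, nullity = 3 − 2 = 1.

1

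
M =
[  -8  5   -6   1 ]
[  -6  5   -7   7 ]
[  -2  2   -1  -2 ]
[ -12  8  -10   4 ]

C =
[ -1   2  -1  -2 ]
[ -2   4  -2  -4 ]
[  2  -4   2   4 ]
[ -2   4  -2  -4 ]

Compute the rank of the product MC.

First compute MC:
[[-16,  32, -16, -32],
 [-32,  64, -32, -64],
 [  0,   0,   0,   0],
 [-32,  64, -32, -64]]
Now row reduce the product.
R2 ← R2 − (2)·R1: [0, 0, 0, 0]
R4 ← R4 − (2)·R1: [0, 0, 0, 0]
1 nonzero row, so rank(MC) = 1.

1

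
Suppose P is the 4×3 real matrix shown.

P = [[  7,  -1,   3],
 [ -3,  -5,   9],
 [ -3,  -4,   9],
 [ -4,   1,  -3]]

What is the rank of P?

3

Row reduce to echelon form.
R2 ← R2 + (3/7)·R1: [0, -38/7, 72/7]
R3 ← R3 + (3/7)·R1: [0, -31/7, 72/7]
R4 ← R4 + (4/7)·R1: [0, 3/7, -9/7]
R3 ← R3 − (31/38)·R2: [0, 0, 36/19]
R4 ← R4 + (3/38)·R2: [0, 0, -9/19]
R4 ← R4 + (1/4)·R3: [0, 0, 0]
Echelon form has 3 nonzero rows, so rank(P) = 3.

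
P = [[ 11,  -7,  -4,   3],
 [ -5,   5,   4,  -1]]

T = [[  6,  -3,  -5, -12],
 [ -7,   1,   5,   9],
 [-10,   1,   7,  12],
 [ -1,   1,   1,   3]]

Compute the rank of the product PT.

2

First compute PT:
[[152, -41, -115, -234],
 [-104,  23,  77, 150]]
Now row reduce the product.
R2 ← R2 + (13/19)·R1: [0, -96/19, -32/19, -192/19]
2 nonzero rows, so rank(PT) = 2.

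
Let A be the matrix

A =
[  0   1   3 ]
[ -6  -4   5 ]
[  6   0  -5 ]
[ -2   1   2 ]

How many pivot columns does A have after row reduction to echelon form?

3

Row reduce to echelon form.
Swap R1 ↔ R2
R3 ← R3 + R1: [0, -4, 0]
R4 ← R4 − (1/3)·R1: [0, 7/3, 1/3]
R3 ← R3 + (4)·R2: [0, 0, 12]
R4 ← R4 − (7/3)·R2: [0, 0, -20/3]
R4 ← R4 + (5/9)·R3: [0, 0, 0]
Echelon form has 3 nonzero rows, so rank(A) = 3.
Each nonzero row contributes one pivot column: 3 pivot columns.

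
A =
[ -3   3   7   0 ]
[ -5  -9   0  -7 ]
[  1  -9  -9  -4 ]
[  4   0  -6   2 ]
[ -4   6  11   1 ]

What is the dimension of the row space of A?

Row reduce to echelon form.
R2 ← R2 − (5/3)·R1: [0, -14, -35/3, -7]
R3 ← R3 + (1/3)·R1: [0, -8, -20/3, -4]
R4 ← R4 + (4/3)·R1: [0, 4, 10/3, 2]
R5 ← R5 − (4/3)·R1: [0, 2, 5/3, 1]
R3 ← R3 − (4/7)·R2: [0, 0, 0, 0]
R4 ← R4 + (2/7)·R2: [0, 0, 0, 0]
R5 ← R5 + (1/7)·R2: [0, 0, 0, 0]
Echelon form has 2 nonzero rows, so rank(A) = 2.
The row space has dimension equal to the rank: 2.

2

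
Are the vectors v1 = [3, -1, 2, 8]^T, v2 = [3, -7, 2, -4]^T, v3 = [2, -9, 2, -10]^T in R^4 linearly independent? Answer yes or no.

yes

Form the matrix with these vectors as rows and row reduce.
R2 ← R2 − R1: [0, -6, 0, -12]
R3 ← R3 − (2/3)·R1: [0, -25/3, 2/3, -46/3]
R3 ← R3 − (25/18)·R2: [0, 0, 2/3, 4/3]
3 nonzero rows, so the 3 vectors span a space of dimension 3.
Since 3 = 3, the vectors are linearly independent.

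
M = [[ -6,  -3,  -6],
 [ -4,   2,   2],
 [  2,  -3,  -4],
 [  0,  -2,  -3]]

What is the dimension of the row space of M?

2

Row reduce to echelon form.
R2 ← R2 − (2/3)·R1: [0, 4, 6]
R3 ← R3 + (1/3)·R1: [0, -4, -6]
R3 ← R3 + R2: [0, 0, 0]
R4 ← R4 + (1/2)·R2: [0, 0, 0]
Echelon form has 2 nonzero rows, so rank(M) = 2.
The row space has dimension equal to the rank: 2.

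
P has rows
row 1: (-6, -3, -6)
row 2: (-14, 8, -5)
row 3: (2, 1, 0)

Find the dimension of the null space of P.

Row reduce to echelon form.
R2 ← R2 − (7/3)·R1: [0, 15, 9]
R3 ← R3 + (1/3)·R1: [0, 0, -2]
3 nonzero rows, so rank(P) = 3.
P has 3 columns; by rank–nullity, nullity = 3 − 3 = 0.

0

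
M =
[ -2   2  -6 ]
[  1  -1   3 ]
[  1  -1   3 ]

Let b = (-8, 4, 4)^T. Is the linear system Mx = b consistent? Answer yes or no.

yes

Row reduce the augmented matrix [M | b].
R2 ← R2 + (1/2)·R1: [0, 0, 0, 0]
R3 ← R3 + (1/2)·R1: [0, 0, 0, 0]
The echelon form has 1 nonzero rows, and every pivot lies in the first 3 columns, so rank(M) = rank([M|b]) = 1.
The system is consistent.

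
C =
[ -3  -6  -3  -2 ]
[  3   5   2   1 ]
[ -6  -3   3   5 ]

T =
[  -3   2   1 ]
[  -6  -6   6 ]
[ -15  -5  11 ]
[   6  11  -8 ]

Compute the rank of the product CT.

First compute CT:
[[ 78,  23, -56],
 [-63, -23,  47],
 [ 21,  46, -31]]
Now row reduce the product.
R2 ← R2 + (21/26)·R1: [0, -115/26, 23/13]
R3 ← R3 − (7/26)·R1: [0, 1035/26, -207/13]
R3 ← R3 + (9)·R2: [0, 0, 0]
2 nonzero rows, so rank(CT) = 2.

2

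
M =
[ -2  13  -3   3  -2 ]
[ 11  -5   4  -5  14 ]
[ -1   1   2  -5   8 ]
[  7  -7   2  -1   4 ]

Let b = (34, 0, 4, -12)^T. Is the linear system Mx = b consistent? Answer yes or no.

Row reduce the augmented matrix [M | b].
R2 ← R2 + (11/2)·R1: [0, 133/2, -25/2, 23/2, 3, 187]
R3 ← R3 − (1/2)·R1: [0, -11/2, 7/2, -13/2, 9, -13]
R4 ← R4 + (7/2)·R1: [0, 77/2, -17/2, 19/2, -3, 107]
R3 ← R3 + (11/133)·R2: [0, 0, 328/133, -738/133, 1230/133, 328/133]
R4 ← R4 − (11/19)·R2: [0, 0, -24/19, 54/19, -90/19, -24/19]
R4 ← R4 + (21/41)·R3: [0, 0, 0, 0, 0, 0]
The echelon form has 3 nonzero rows, and every pivot lies in the first 5 columns, so rank(M) = rank([M|b]) = 3.
The system is consistent.

yes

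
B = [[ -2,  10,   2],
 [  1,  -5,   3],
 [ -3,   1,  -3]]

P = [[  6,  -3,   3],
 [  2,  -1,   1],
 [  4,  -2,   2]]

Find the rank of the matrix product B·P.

First compute BP:
[[ 16,  -8,   8],
 [  8,  -4,   4],
 [-28,  14, -14]]
Now row reduce the product.
R2 ← R2 − (1/2)·R1: [0, 0, 0]
R3 ← R3 + (7/4)·R1: [0, 0, 0]
1 nonzero row, so rank(BP) = 1.

1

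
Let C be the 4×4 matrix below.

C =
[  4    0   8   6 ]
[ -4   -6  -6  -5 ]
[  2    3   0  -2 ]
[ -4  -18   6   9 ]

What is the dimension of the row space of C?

3

Row reduce to echelon form.
R2 ← R2 + R1: [0, -6, 2, 1]
R3 ← R3 − (1/2)·R1: [0, 3, -4, -5]
R4 ← R4 + R1: [0, -18, 14, 15]
R3 ← R3 + (1/2)·R2: [0, 0, -3, -9/2]
R4 ← R4 − (3)·R2: [0, 0, 8, 12]
R4 ← R4 + (8/3)·R3: [0, 0, 0, 0]
Echelon form has 3 nonzero rows, so rank(C) = 3.
The row space has dimension equal to the rank: 3.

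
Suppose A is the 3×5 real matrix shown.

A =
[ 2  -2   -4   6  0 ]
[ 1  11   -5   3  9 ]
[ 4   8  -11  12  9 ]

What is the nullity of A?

3

Row reduce to echelon form.
R2 ← R2 − (1/2)·R1: [0, 12, -3, 0, 9]
R3 ← R3 − (2)·R1: [0, 12, -3, 0, 9]
R3 ← R3 − R2: [0, 0, 0, 0, 0]
2 nonzero rows, so rank(A) = 2.
A has 5 columns; by rank–nullity, nullity = 5 − 2 = 3.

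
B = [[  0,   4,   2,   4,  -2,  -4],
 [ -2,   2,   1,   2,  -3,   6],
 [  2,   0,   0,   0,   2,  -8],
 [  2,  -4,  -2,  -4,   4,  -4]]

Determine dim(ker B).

4

Row reduce to echelon form.
Swap R1 ↔ R2
R3 ← R3 + R1: [0, 2, 1, 2, -1, -2]
R4 ← R4 + R1: [0, -2, -1, -2, 1, 2]
R3 ← R3 − (1/2)·R2: [0, 0, 0, 0, 0, 0]
R4 ← R4 + (1/2)·R2: [0, 0, 0, 0, 0, 0]
2 nonzero rows, so rank(B) = 2.
B has 6 columns; by rank–nullity, nullity = 6 − 2 = 4.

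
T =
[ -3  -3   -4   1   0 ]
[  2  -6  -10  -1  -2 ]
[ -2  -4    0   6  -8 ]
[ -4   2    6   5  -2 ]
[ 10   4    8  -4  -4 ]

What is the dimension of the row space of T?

Row reduce to echelon form.
R2 ← R2 + (2/3)·R1: [0, -8, -38/3, -1/3, -2]
R3 ← R3 − (2/3)·R1: [0, -2, 8/3, 16/3, -8]
R4 ← R4 − (4/3)·R1: [0, 6, 34/3, 11/3, -2]
R5 ← R5 + (10/3)·R1: [0, -6, -16/3, -2/3, -4]
R3 ← R3 − (1/4)·R2: [0, 0, 35/6, 65/12, -15/2]
R4 ← R4 + (3/4)·R2: [0, 0, 11/6, 41/12, -7/2]
R5 ← R5 − (3/4)·R2: [0, 0, 25/6, -5/12, -5/2]
R4 ← R4 − (11/35)·R3: [0, 0, 0, 12/7, -8/7]
R5 ← R5 − (5/7)·R3: [0, 0, 0, -30/7, 20/7]
R5 ← R5 + (5/2)·R4: [0, 0, 0, 0, 0]
Echelon form has 4 nonzero rows, so rank(T) = 4.
The row space has dimension equal to the rank: 4.

4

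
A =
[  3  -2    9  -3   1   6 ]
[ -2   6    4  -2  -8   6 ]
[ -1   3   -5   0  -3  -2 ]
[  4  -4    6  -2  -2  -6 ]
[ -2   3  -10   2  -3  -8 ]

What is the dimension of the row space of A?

Row reduce to echelon form.
R2 ← R2 + (2/3)·R1: [0, 14/3, 10, -4, -22/3, 10]
R3 ← R3 + (1/3)·R1: [0, 7/3, -2, -1, -8/3, 0]
R4 ← R4 − (4/3)·R1: [0, -4/3, -6, 2, -10/3, -14]
R5 ← R5 + (2/3)·R1: [0, 5/3, -4, 0, -7/3, -4]
R3 ← R3 − (1/2)·R2: [0, 0, -7, 1, 1, -5]
R4 ← R4 + (2/7)·R2: [0, 0, -22/7, 6/7, -38/7, -78/7]
R5 ← R5 − (5/14)·R2: [0, 0, -53/7, 10/7, 2/7, -53/7]
R4 ← R4 − (22/49)·R3: [0, 0, 0, 20/49, -288/49, -436/49]
R5 ← R5 − (53/49)·R3: [0, 0, 0, 17/49, -39/49, -106/49]
R5 ← R5 − (17/20)·R4: [0, 0, 0, 0, 21/5, 27/5]
Echelon form has 5 nonzero rows, so rank(A) = 5.
The row space has dimension equal to the rank: 5.

5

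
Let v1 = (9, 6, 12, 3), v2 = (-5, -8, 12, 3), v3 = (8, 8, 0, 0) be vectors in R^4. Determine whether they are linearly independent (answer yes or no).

Form the matrix with these vectors as rows and row reduce.
R2 ← R2 + (5/9)·R1: [0, -14/3, 56/3, 14/3]
R3 ← R3 − (8/9)·R1: [0, 8/3, -32/3, -8/3]
R3 ← R3 + (4/7)·R2: [0, 0, 0, 0]
2 nonzero rows, so the 3 vectors span a space of dimension 2.
Since 2 < 3, the vectors are linearly dependent.

no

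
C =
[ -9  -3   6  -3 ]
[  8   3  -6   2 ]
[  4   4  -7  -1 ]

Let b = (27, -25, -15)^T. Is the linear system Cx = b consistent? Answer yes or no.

yes

Row reduce the augmented matrix [C | b].
R2 ← R2 + (8/9)·R1: [0, 1/3, -2/3, -2/3, -1]
R3 ← R3 + (4/9)·R1: [0, 8/3, -13/3, -7/3, -3]
R3 ← R3 − (8)·R2: [0, 0, 1, 3, 5]
The echelon form has 3 nonzero rows, and every pivot lies in the first 4 columns, so rank(C) = rank([C|b]) = 3.
The system is consistent.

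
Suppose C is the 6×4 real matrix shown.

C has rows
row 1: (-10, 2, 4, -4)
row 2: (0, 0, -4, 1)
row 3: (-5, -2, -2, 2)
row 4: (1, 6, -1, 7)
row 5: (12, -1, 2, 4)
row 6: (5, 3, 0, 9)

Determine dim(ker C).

Row reduce to echelon form.
R3 ← R3 − (1/2)·R1: [0, -3, -4, 4]
R4 ← R4 + (1/10)·R1: [0, 31/5, -3/5, 33/5]
R5 ← R5 + (6/5)·R1: [0, 7/5, 34/5, -4/5]
R6 ← R6 + (1/2)·R1: [0, 4, 2, 7]
Swap R2 ↔ R3
R4 ← R4 + (31/15)·R2: [0, 0, -133/15, 223/15]
R5 ← R5 + (7/15)·R2: [0, 0, 74/15, 16/15]
R6 ← R6 + (4/3)·R2: [0, 0, -10/3, 37/3]
R4 ← R4 − (133/60)·R3: [0, 0, 0, 253/20]
R5 ← R5 + (37/30)·R3: [0, 0, 0, 23/10]
R6 ← R6 − (5/6)·R3: [0, 0, 0, 23/2]
R5 ← R5 − (2/11)·R4: [0, 0, 0, 0]
R6 ← R6 − (10/11)·R4: [0, 0, 0, 0]
4 nonzero rows, so rank(C) = 4.
C has 4 columns; by rank–nullity, nullity = 4 − 4 = 0.

0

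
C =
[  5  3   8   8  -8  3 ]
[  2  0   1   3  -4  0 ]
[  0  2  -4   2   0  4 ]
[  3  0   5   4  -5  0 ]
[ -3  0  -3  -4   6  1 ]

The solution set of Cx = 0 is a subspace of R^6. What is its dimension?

Row reduce to echelon form.
R2 ← R2 − (2/5)·R1: [0, -6/5, -11/5, -1/5, -4/5, -6/5]
R4 ← R4 − (3/5)·R1: [0, -9/5, 1/5, -4/5, -1/5, -9/5]
R5 ← R5 + (3/5)·R1: [0, 9/5, 9/5, 4/5, 6/5, 14/5]
R3 ← R3 + (5/3)·R2: [0, 0, -23/3, 5/3, -4/3, 2]
R4 ← R4 − (3/2)·R2: [0, 0, 7/2, -1/2, 1, 0]
R5 ← R5 + (3/2)·R2: [0, 0, -3/2, 1/2, 0, 1]
R4 ← R4 + (21/46)·R3: [0, 0, 0, 6/23, 9/23, 21/23]
R5 ← R5 − (9/46)·R3: [0, 0, 0, 4/23, 6/23, 14/23]
R5 ← R5 − (2/3)·R4: [0, 0, 0, 0, 0, 0]
4 nonzero rows, so rank(C) = 4.
C has 6 columns; by rank–nullity, nullity = 6 − 4 = 2.

2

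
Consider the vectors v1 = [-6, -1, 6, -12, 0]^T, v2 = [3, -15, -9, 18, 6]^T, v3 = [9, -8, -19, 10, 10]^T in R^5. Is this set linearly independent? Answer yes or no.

Form the matrix with these vectors as rows and row reduce.
R2 ← R2 + (1/2)·R1: [0, -31/2, -6, 12, 6]
R3 ← R3 + (3/2)·R1: [0, -19/2, -10, -8, 10]
R3 ← R3 − (19/31)·R2: [0, 0, -196/31, -476/31, 196/31]
3 nonzero rows, so the 3 vectors span a space of dimension 3.
Since 3 = 3, the vectors are linearly independent.

yes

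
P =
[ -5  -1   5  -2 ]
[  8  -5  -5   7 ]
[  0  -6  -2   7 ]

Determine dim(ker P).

1

Row reduce to echelon form.
R2 ← R2 + (8/5)·R1: [0, -33/5, 3, 19/5]
R3 ← R3 − (10/11)·R2: [0, 0, -52/11, 39/11]
3 nonzero rows, so rank(P) = 3.
P has 4 columns; by rank–nullity, nullity = 4 − 3 = 1.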